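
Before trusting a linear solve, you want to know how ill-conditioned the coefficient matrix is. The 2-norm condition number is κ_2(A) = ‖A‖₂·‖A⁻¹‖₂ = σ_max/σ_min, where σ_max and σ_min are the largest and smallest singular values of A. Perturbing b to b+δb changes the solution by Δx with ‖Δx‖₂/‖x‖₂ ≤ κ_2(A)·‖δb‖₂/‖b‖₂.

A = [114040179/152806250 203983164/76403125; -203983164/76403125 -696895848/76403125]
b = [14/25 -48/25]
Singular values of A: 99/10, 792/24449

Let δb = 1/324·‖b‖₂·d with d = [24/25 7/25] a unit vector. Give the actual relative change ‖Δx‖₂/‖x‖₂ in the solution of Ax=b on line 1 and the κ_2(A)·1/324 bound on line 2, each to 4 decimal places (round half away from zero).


0.9432
0.9432

σ_max = 99/10, σ_min = 792/24449
condition number: (99/10) ÷ (792/24449) = 305.6125
bound on ‖Δx‖/‖x‖: κ·ε = 305.6125·1/324 = 0.9432
solve Ax = b  →  x = [0.0566 0.1939]
‖b‖₂ = 2.0000 and ‖x‖₂ = 0.2020
δb = ε·‖b‖·d = [0.0059 0.0017]; solving A·Δx = δb gives ‖Δx‖ = 0.1906
relative error = 0.9432
so the bound is sharp here: realised error equals the bound


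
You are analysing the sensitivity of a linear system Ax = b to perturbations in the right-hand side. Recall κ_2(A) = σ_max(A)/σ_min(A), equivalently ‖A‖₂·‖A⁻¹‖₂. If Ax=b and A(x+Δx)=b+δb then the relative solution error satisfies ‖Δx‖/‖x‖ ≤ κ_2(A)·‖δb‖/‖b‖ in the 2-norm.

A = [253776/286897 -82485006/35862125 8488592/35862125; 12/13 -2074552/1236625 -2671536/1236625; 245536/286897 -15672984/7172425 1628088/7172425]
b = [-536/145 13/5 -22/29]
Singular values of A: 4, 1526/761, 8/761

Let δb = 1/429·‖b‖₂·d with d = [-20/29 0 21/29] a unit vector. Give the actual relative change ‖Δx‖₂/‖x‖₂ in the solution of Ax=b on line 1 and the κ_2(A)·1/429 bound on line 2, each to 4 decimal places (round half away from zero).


largest singular value 4, smallest 8/761
κ = σ_max/σ_min = 4/(8/761) = 380.5000
bound on ‖Δx‖/‖x‖: κ·ε = 380.5000·1/429 = 0.8869
solve Ax = b  →  x = [175.5192 71.0262 18.6381]
2-norm of b is 4.5826; of x, 190.2606
with δb = [-0.0074 0.0000 0.0077], A·Δx = δb → ‖Δx‖ = 1.0161
dividing the unrounded norms, ‖Δx‖/‖x‖ = 0.0053
so the bound overstates the realised error by a factor of ≈ 166.0731 (computed from the unrounded values)

0.0053
0.8869


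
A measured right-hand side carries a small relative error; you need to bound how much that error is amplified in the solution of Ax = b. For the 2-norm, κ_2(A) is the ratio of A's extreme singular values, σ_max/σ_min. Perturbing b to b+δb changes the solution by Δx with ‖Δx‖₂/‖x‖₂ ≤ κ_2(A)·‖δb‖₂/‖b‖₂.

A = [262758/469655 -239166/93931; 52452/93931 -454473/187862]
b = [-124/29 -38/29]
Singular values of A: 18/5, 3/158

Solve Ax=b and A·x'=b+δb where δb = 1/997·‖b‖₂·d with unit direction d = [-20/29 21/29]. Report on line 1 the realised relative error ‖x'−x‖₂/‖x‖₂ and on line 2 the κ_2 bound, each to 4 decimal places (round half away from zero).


0.0022
0.1902

from the listed singular values, σ₁ = 18/5, σ_n = 3/158
κ = σ_max/σ_min = (18/5)/(3/158) = 189.6000
worst-case relative error ≤ 189.6000 × 1/997 = 0.1902
solve Ax = b  →  x = [102.5203 24.2060]
‖b‖₂ = 4.4721 and ‖x‖₂ = 105.3392
Δx = A⁻¹·δb where δb = 1/997·4.4721·d; ‖Δx‖ = 0.2362
relative error = 0.0022
so the bound overstates the realised error by a factor of ≈ 84.7964 (computed from the unrounded values)


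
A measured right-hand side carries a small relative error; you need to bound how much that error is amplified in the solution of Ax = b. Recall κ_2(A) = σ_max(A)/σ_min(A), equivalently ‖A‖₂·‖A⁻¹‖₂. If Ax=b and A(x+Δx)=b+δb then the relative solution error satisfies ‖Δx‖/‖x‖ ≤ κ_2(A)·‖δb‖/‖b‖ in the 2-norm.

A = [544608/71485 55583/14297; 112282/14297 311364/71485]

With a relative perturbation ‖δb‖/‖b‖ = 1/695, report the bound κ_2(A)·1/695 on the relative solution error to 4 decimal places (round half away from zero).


0.0835

M = AᵀA = [727442404/6076225 77564232/1215245; 77564232/1215245 207115681/6076225]. tr(M)=646753/4205, det(M)=3694084/525625
λ_max, λ_min = (646753/4205 ± √10444809176649/442050625)/2 = 3844/25, 961/21025
κ = σ_max/σ_min = (62/5)/(31/145) = 58.0000
bound on ‖Δx‖/‖x‖: κ·ε = 58.0000·1/695 = 0.0835


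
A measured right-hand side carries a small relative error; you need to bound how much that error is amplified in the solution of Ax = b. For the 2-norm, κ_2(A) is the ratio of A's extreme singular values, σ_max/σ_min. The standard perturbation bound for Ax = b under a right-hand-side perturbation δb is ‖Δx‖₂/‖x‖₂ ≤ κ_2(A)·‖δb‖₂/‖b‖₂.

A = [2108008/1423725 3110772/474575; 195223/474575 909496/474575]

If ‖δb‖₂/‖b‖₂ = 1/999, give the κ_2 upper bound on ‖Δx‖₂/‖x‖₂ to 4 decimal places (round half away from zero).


0.3476

form AᵀA = [7658729449/3243188601 3781437800/360354289; 3781437800/360354289 16806536656/360354289] with trace 94537513/1929321 and determinant 38416/1929321
char-poly roots: 49 and 784/1929321
κ_2(A) = √(λ_max/λ_min) = √(49 / (784/1929321)) = 347.2500
perturbation bound = 347.2500·1/999 = 0.3476


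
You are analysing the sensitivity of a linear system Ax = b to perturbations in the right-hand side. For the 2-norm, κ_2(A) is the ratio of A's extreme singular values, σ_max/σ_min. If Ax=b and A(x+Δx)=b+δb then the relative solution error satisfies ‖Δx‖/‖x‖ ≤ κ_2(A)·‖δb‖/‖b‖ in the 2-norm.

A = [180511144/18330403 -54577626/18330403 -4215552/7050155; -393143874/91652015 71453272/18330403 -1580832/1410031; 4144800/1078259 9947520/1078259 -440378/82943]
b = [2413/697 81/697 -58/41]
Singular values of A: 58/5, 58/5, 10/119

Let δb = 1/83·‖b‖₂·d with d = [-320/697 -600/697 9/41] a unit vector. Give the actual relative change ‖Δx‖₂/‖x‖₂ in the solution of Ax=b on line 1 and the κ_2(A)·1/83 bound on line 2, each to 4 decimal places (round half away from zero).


from the listed singular values, σ₁ = 58/5, σ_n = 10/119
κ_2(A) = (58/5) / (10/119) = 138.0400
perturbation bound = 138.0400·1/83 = 1.6631
solve Ax = b  →  x = [-4.0982 -10.5081 -20.9594]
‖b‖ = 3.7417, ‖x‖ = 23.8016
Δx = A⁻¹·δb where δb = 1/83·3.7417·d; ‖Δx‖ = 0.5365
dividing the unrounded norms, ‖Δx‖/‖x‖ = 0.0225
realised/bound (from unrounded values) ≈ 0.0136

0.0225
1.6631


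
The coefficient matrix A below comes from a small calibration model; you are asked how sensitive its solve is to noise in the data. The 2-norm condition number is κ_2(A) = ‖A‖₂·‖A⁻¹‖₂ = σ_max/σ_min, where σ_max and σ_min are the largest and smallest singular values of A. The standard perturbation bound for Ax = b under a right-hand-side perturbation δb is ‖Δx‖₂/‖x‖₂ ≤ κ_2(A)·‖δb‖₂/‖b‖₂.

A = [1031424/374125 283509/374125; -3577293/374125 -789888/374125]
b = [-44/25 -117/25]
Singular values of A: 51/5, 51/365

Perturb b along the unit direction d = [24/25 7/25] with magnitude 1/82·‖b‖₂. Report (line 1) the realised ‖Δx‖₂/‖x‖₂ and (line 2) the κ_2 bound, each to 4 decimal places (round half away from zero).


σ_max = 51/5, σ_min = 51/365
κ_2(A) = (51/5) / (51/365) = 73.0000
κ_2(A)·‖δb‖/‖b‖ = 0.8902
solve Ax = b  →  x = [5.0956 -20.8608]
‖b‖ = 5.0000, ‖x‖ = 21.4742
Δx = A⁻¹·δb where δb = 1/82·5.0000·d; ‖Δx‖ = 0.4364
relative error = 0.0203
so the bound overstates the realised error by a factor of ≈ 43.8073 (computed from the unrounded values)

0.0203
0.8902


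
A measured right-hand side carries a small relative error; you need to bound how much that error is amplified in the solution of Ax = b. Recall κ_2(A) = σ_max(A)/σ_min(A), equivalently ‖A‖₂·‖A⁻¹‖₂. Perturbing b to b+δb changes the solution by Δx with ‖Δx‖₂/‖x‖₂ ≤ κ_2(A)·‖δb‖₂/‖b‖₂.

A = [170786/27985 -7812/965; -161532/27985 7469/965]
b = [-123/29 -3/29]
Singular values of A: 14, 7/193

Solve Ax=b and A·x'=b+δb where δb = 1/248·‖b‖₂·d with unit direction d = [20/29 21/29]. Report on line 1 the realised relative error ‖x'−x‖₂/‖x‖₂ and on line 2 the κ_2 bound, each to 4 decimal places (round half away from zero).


0.0057
1.5565

largest singular value 14, smallest 7/193
condition number: 14 ÷ (7/193) = 386.0000
κ_2(A)·‖δb‖/‖b‖ = 1.5565
solve Ax = b  →  x = [-66.3000 -49.4571]
‖b‖ = 4.2426, ‖x‖ = 82.7146
with δb = [0.0118 0.0124], A·Δx = δb → ‖Δx‖ = 0.4717
relative error = 0.0057
so the bound overstates the realised error by a factor of ≈ 272.9441 (computed from the unrounded values)


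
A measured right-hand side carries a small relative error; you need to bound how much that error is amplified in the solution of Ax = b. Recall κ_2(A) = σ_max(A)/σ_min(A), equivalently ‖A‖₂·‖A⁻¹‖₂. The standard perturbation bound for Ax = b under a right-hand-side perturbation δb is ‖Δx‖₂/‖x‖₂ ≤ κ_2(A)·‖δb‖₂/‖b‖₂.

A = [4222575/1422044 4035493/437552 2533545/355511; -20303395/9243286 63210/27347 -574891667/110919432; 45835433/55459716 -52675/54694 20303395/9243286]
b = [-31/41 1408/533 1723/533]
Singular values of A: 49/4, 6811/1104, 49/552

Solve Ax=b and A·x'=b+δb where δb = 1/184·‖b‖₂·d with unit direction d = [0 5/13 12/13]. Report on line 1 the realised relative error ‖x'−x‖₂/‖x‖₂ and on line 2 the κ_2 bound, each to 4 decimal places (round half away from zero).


σ_max = 49/4, σ_min = 49/552
condition number: (49/4) ÷ (49/552) = 138.0000
bound on ‖Δx‖/‖x‖: κ·ε = 138.0000·1/184 = 0.7500
solve Ax = b  →  x = [-41.6607 0.0611 17.1735]
‖b‖₂ = 4.2426 and ‖x‖₂ = 45.0616
Δx = A⁻¹·δb where δb = 1/184·4.2426·d; ‖Δx‖ = 0.2598
dividing the unrounded norms, ‖Δx‖/‖x‖ = 0.0058
tightness: 0.0058 against a bound of 0.7500 (unrounded ratio ≈ 0.0077)

0.0058
0.7500


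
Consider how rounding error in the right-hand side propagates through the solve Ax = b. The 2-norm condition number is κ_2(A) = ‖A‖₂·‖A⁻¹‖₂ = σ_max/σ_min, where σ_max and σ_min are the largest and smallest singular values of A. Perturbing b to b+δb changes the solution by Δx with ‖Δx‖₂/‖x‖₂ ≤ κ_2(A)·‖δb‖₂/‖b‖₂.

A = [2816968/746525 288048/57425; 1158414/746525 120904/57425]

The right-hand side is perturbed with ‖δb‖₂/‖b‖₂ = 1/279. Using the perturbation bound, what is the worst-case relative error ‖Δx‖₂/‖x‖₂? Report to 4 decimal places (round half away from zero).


AᵀA = [10978972436/659526125 14638136688/659526125; 14638136688/659526125 19517885504/659526125]; tr = 6099371588/131905225, det = 85525504/3297630625
char-poly roots: 1156/25 and 73984/131905225
κ_2(A) = √(λ_max/λ_min) = √((1156/25) / (73984/131905225)) = 287.1250
κ_2(A)·‖δb‖/‖b‖ = 1.0291

1.0291


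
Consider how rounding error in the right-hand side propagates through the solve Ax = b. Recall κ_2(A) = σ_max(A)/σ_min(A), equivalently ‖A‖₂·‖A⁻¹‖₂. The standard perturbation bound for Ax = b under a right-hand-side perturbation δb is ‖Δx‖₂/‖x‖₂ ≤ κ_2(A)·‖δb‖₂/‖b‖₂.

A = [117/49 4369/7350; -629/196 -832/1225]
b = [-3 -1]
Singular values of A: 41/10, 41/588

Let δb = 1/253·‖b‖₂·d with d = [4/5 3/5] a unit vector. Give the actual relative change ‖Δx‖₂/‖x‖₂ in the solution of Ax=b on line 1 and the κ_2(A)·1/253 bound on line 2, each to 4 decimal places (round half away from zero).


0.0042
0.2324

largest singular value 41/10, smallest 41/588
κ = σ_max/σ_min = (41/10)/(41/588) = 58.8000
perturbation bound = 58.8000·1/253 = 0.2324
solve Ax = b  →  x = [9.2064 -42.0286]
2-norm of b is 3.1623; of x, 43.0251
Δx = A⁻¹·δb where δb = 1/253·3.1623·d; ‖Δx‖ = 0.1793
dividing the unrounded norms, ‖Δx‖/‖x‖ = 0.0042
so the bound overstates the realised error by a factor of ≈ 55.7835 (computed from the unrounded values)


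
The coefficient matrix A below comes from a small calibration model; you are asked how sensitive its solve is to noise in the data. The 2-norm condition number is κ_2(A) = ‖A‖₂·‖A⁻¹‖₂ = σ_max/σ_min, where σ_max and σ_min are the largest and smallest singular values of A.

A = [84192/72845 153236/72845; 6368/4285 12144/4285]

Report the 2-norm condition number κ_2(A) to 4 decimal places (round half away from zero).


107.1250

AᵀA = [752306176/212255761 1410019200/212255761; 1410019200/212255761 2644081936/212255761]; tr = 11752208/734449, det = 16384/734449
eigenvalues of AᵀA: λ = (tr ± √(tr²−4·det))/2 = 16, 1024/734449
κ_2(A) = √(λ_max/λ_min) = √(16 / (1024/734449)) = 107.1250


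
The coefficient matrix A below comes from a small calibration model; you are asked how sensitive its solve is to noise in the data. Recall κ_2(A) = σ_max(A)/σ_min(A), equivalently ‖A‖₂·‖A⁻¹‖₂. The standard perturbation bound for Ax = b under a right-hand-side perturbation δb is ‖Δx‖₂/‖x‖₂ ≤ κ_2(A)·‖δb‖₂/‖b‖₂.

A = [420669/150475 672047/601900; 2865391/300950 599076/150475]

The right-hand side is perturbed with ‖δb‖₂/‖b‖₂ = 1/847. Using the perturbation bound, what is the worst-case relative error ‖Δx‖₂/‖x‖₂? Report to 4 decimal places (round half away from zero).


0.2733

M = AᵀA = [14269304341/144913444 5945413275/144913444; 5945413275/144913444 9910272049/579653776]. tr(M)=396375677/3429904, det(M)=3418801/13719616
λ_max, λ_min = (396375677/3429904 ± √157101951157983225/11764241449216)/2 = 1849/16, 1849/857476
κ_2(A) = √(λ_max/λ_min) = √((1849/16) / (1849/857476)) = 231.5000
bound on ‖Δx‖/‖x‖: κ·ε = 231.5000·1/847 = 0.2733


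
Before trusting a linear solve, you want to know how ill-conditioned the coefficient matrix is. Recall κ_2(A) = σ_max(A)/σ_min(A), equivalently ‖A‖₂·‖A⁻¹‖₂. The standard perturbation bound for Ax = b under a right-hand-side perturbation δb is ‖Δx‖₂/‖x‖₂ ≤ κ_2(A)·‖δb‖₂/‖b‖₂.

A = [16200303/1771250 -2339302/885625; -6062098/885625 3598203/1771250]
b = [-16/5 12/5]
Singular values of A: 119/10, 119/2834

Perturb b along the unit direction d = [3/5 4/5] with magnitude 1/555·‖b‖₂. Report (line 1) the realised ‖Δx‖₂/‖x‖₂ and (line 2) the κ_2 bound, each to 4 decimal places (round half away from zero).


0.5106
0.5106

σ_max = 119/10, σ_min = 119/2834
condition number: (119/10) ÷ (119/2834) = 283.4000
κ_2(A)·‖δb‖/‖b‖ = 0.5106
solve Ax = b  →  x = [-0.3227 0.0941]
‖b‖ = 4.0000, ‖x‖ = 0.3361
re-solving with b+δb shifts x by Δx of norm 0.1716
relative error = 0.5106
realised/bound = 1 exactly: the bound is attained for this b and d


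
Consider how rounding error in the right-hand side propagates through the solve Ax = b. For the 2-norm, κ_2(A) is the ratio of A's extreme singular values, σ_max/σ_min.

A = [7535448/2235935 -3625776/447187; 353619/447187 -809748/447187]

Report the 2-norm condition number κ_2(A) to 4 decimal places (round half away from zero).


AᵀA = [35638986609/2974066225 -17105031468/594813245; -17105031468/594813245 8210555280/118962649]; tr = 1425460761/17598025, det = 1679616/17598025
λ_max, λ_min = (1425460761/17598025 ± √2031820149453265521/309690483900625)/2 = 81, 20736/17598025
so κ_2 = √(81 / (20736/17598025)) = 262.1875

262.1875


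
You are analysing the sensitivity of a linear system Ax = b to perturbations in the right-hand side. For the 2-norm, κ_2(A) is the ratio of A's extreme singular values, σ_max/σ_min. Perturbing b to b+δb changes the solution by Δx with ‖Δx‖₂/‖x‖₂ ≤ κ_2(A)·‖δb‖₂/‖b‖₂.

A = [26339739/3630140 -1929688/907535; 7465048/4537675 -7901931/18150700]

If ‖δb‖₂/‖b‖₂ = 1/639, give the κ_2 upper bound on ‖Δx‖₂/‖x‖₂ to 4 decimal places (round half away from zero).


form AᵀA = [10848410071969/195983290000 -197750632212/12248955625; -197750632212/12248955625 923211674281/195983290000] with trace 9417297397/156786632 and determinant 577200625/5017172224
eigenvalues of AᵀA: λ = (tr ± √(tr²−4·det))/2 = 961/16, 600625/313573264
σ_max=√(961/16)=(31/4), σ_min=√(600625/313573264)=(775/17708) → κ = 177.0800
bound on ‖Δx‖/‖x‖: κ·ε = 177.0800·1/639 = 0.2771

0.2771


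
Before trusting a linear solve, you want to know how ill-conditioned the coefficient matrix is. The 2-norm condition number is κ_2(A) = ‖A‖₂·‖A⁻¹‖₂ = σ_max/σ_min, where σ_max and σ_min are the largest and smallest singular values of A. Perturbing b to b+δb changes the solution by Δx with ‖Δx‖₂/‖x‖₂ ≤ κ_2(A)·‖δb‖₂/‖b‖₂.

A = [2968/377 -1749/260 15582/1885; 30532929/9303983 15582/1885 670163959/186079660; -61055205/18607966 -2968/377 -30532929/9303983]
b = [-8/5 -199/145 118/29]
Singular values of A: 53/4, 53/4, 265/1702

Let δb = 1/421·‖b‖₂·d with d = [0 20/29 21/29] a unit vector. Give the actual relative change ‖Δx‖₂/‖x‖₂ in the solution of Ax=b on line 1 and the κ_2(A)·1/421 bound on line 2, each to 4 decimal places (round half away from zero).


largest singular value 53/4, smallest 265/1702
κ_2(A) = (53/4) / (265/1702) = 85.1000
κ_2(A)·‖δb‖/‖b‖ = 0.2021
solve Ax = b  →  x = [-9.4739 -0.1858 8.6780]
‖b‖₂ = 4.5826 and ‖x‖₂ = 12.8491
δb = ε·‖b‖·d = [0.0000 0.0075 0.0079]; solving A·Δx = δb gives ‖Δx‖ = 0.0699
realised ‖Δx‖/‖x‖ = 0.0054
realised/bound (from unrounded values) ≈ 0.0269

0.0054
0.2021


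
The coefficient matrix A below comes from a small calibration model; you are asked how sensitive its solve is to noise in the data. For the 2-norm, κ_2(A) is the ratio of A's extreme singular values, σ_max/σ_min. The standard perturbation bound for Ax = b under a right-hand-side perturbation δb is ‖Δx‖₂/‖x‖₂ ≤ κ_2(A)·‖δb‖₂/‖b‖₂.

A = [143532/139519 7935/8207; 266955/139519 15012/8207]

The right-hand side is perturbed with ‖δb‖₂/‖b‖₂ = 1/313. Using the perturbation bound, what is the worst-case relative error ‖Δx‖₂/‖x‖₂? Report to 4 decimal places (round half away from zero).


M = AᵀA = [317876841/67354849 302732640/67354849; 302732640/67354849 288324369/67354849]. tr(M)=720810/80089, det(M)=81/80089
eigenvalues of AᵀA: λ = (tr ± √(tr²−4·det))/2 = 9, 9/80089
so κ_2 = √(9 / (9/80089)) = 283.0000
worst-case relative error ≤ 283.0000 × 1/313 = 0.9042

0.9042


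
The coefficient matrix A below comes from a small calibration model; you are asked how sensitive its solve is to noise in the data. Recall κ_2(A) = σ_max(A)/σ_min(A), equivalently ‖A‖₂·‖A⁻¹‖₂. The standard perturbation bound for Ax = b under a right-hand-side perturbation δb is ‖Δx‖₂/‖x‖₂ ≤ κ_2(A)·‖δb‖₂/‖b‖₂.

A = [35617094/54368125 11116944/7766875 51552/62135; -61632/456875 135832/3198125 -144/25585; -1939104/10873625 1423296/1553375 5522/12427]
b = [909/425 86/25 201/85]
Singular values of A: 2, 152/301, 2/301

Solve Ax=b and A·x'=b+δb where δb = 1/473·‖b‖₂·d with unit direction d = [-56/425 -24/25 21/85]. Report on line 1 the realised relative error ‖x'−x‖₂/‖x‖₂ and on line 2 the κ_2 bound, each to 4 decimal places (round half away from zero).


0.0033
0.6364

from the listed singular values, σ₁ = 2, σ_n = 2/301
condition number: 2 ÷ (2/301) = 301.0000
κ_2(A)·‖δb‖/‖b‖ = 0.6364
solve Ax = b  →  x = [56.0602 206.3513 -397.6765]
‖b‖₂ = 4.6904 and ‖x‖₂ = 451.5199
δb = ε·‖b‖·d = [-0.0013 -0.0095 0.0024]; solving A·Δx = δb gives ‖Δx‖ = 1.4924
dividing the unrounded norms, ‖Δx‖/‖x‖ = 0.0033
realised/bound (from unrounded values) ≈ 0.0052


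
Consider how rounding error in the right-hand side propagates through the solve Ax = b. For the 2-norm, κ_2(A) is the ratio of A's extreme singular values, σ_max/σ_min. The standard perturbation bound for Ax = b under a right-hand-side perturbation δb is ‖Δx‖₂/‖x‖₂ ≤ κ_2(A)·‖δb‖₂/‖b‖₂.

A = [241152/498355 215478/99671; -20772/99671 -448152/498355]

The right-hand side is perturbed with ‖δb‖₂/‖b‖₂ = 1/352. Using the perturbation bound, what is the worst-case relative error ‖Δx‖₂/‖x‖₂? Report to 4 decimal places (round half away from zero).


1.0625

AᵀA = [407936016/1469572225 72511200/58782889; 72511200/58782889 8056860516/1469572225]; tr = 5035572/874225, det = 5184/21855625
char-poly roots: 144/25 and 36/874225
κ_2(A) = √(λ_max/λ_min) = √((144/25) / (36/874225)) = 374.0000
perturbation bound = 374.0000·1/352 = 1.0625


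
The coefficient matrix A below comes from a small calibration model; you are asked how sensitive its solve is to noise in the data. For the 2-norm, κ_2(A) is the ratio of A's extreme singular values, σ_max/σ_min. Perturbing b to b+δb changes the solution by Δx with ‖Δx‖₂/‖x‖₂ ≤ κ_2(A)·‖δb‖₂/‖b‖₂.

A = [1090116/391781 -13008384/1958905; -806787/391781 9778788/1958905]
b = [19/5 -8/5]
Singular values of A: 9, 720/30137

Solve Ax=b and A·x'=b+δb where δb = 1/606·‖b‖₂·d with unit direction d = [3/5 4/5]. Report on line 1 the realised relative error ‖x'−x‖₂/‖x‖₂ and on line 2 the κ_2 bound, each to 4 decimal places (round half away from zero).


0.0068
0.6216

σ_max = 9, σ_min = 720/30137
condition number: 9 ÷ (720/30137) = 376.7125
perturbation bound = 376.7125·1/606 = 0.6216
solve Ax = b  →  x = [38.8081 15.6886]
‖b‖₂ = 4.1231 and ‖x‖₂ = 41.8593
Δx = A⁻¹·δb where δb = 1/606·4.1231·d; ‖Δx‖ = 0.2848
relative error = 0.0068
so the bound overstates the realised error by a factor of ≈ 91.3714 (computed from the unrounded values)


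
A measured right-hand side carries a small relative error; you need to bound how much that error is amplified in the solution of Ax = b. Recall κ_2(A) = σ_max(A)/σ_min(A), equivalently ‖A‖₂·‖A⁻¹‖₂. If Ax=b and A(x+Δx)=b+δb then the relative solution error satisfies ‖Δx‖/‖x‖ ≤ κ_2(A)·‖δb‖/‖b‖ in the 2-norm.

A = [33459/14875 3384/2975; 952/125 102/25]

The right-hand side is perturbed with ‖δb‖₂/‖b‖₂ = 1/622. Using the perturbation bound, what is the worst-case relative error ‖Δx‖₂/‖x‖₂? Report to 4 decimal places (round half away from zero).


0.2532

form AᵀA = [22325881/354025 2381304/70805; 2381304/70805 254052/14161] with trace 99229/1225 and determinant 324/1225
λ_max, λ_min = (99229/1225 ± √9844806841/1500625)/2 = 81, 4/1225
σ_max=√81=9, σ_min=√(4/1225)=(2/35) → κ = 157.5000
κ_2(A)·‖δb‖/‖b‖ = 0.2532


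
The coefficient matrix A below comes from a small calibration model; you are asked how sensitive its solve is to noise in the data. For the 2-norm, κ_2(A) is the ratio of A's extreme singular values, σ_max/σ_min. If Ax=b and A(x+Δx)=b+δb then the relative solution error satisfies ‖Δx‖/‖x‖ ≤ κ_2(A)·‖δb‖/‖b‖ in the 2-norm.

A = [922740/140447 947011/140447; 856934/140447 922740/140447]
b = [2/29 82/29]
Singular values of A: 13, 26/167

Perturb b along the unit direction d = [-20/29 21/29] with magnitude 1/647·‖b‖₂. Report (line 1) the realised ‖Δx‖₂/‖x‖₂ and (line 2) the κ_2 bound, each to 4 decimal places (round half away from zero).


from the listed singular values, σ₁ = 13, σ_n = 26/167
κ = σ_max/σ_min = 13/(26/167) = 83.5000
worst-case relative error ≤ 83.5000 × 1/647 = 0.1291
solve Ax = b  →  x = [-9.1963 8.9708]
2-norm of b is 2.8284; of x, 12.8471
Δx = A⁻¹·δb where δb = 1/647·2.8284·d; ‖Δx‖ = 0.0281
relative error = 0.0022
realised/bound (from unrounded values) ≈ 0.0169

0.0022
0.1291


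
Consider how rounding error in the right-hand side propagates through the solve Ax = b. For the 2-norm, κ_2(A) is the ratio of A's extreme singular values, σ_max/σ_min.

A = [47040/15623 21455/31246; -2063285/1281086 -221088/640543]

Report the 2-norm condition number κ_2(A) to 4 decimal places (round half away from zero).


M = AᵀA = [66213681625/5678828164 3724403760/1419707041; 3724403760/1419707041 3354022609/5678828164]. tr(M)=20692357/1689122, det(M)=60025/13512976
solving λ² − 20692357/1689122·λ + 60025/13512976 = 0 gives λ = 49/4, 1225/3378244
κ = σ_max/σ_min = (7/2)/(35/1838) = 183.8000

183.8000


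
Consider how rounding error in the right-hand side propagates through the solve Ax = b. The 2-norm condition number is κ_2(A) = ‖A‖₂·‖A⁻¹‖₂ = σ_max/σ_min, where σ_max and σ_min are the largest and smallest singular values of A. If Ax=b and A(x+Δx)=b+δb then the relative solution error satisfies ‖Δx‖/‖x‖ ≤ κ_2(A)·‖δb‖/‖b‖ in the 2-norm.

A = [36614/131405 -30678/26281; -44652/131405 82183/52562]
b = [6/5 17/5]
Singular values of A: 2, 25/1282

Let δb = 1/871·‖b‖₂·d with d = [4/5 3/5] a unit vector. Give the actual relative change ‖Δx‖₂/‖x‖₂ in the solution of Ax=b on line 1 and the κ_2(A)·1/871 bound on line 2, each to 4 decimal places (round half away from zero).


from the listed singular values, σ₁ = 2, σ_n = 25/1282
κ = σ_max/σ_min = 2/(25/1282) = 102.5600
bound on ‖Δx‖/‖x‖: κ·ε = 102.5600·1/871 = 0.1177
solve Ax = b  →  x = [149.8683 34.7454]
‖b‖₂ = 3.6056 and ‖x‖₂ = 153.8433
Δx = A⁻¹·δb where δb = 1/871·3.6056·d; ‖Δx‖ = 0.2123
dividing the unrounded norms, ‖Δx‖/‖x‖ = 0.0014
realised/bound (from unrounded values) ≈ 0.0117

0.0014
0.1177


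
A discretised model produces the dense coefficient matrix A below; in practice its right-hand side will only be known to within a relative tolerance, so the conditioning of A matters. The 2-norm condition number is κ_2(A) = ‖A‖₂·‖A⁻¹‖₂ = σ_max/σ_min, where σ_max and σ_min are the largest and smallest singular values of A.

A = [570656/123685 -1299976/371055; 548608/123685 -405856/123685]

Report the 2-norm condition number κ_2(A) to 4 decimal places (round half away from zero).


159.9375

AᵀA = [29803520/727609 -67053824/2182827; -67053824/2182827 150887488/6548481]; tr = 419119168/6548481, det = 1048576/6548481
solving λ² − 419119168/6548481·λ + 1048576/6548481 = 0 gives λ = 64, 16384/6548481
σ_max=√64=8, σ_min=√(16384/6548481)=(128/2559) → κ = 159.9375


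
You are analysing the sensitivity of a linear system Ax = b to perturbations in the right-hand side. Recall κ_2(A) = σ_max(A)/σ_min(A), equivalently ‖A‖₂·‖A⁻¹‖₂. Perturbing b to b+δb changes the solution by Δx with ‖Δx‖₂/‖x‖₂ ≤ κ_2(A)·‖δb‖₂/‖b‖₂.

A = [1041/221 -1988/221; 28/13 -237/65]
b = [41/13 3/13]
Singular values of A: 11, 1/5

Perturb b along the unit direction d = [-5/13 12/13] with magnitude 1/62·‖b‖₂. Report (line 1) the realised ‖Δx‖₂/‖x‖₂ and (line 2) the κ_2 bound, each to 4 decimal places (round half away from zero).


0.0509
0.8871

from the listed singular values, σ₁ = 11, σ_n = 1/5
κ_2(A) = 11 / (1/5) = 55.0000
κ_2(A)·‖δb‖/‖b‖ = 0.8871
solve Ax = b  →  x = [-4.2834 -2.5936]
‖b‖ = 3.1623, ‖x‖ = 5.0074
δb = ε·‖b‖·d = [-0.0196 0.0471]; solving A·Δx = δb gives ‖Δx‖ = 0.2550
dividing the unrounded norms, ‖Δx‖/‖x‖ = 0.0509
tightness: 0.0509 against a bound of 0.8871 (unrounded ratio ≈ 0.0574)


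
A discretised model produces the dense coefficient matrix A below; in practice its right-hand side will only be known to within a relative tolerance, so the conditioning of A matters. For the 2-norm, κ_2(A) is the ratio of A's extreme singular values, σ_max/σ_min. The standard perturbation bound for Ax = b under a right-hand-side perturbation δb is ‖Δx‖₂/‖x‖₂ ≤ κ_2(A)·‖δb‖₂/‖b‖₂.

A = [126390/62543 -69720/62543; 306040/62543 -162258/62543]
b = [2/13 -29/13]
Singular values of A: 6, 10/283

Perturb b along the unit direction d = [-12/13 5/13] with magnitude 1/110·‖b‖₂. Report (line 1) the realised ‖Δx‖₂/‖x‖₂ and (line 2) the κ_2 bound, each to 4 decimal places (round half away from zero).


0.0203
1.5436

largest singular value 6, smallest 10/283
κ_2(A) = 6 / (10/283) = 169.8000
perturbation bound = 169.8000·1/110 = 1.5436
solve Ax = b  →  x = [-13.6118 -24.8137]
2-norm of b is 2.2361; of x, 28.3020
re-solving with b+δb shifts x by Δx of norm 0.5753
relative error = 0.0203
tightness: 0.0203 against a bound of 1.5436 (unrounded ratio ≈ 0.0132)


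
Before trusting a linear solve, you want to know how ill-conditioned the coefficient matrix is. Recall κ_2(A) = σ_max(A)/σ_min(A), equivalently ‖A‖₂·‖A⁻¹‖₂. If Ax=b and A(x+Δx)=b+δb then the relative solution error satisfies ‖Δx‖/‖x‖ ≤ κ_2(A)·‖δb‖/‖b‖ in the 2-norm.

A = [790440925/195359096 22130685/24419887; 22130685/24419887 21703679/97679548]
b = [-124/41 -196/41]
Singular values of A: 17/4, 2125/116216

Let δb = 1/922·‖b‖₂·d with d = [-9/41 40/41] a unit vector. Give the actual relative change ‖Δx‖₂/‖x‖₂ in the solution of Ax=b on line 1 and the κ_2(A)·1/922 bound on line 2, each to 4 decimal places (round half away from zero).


σ_max = 17/4, σ_min = 2125/116216
condition number: (17/4) ÷ (2125/116216) = 232.4320
bound on ‖Δx‖/‖x‖: κ·ε = 232.4320·1/922 = 0.2521
solve Ax = b  →  x = [47.1022 -213.6305]
2-norm of b is 5.6569; of x, 218.7616
Δx = A⁻¹·δb where δb = 1/922·5.6569·d; ‖Δx‖ = 0.3355
realised ‖Δx‖/‖x‖ = 0.0015
tightness: 0.0015 against a bound of 0.2521 (unrounded ratio ≈ 0.0061)

0.0015
0.2521


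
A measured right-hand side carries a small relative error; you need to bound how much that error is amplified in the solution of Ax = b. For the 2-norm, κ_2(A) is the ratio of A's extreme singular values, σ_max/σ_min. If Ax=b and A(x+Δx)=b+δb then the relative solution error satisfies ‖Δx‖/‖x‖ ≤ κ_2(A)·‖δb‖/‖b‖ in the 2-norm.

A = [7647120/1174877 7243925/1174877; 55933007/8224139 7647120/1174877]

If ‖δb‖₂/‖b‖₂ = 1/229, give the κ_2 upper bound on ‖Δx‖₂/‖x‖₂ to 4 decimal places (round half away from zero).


AᵀA = [7127164140889/80423855281 969670110240/11489122183; 969670110240/11489122183 131929719025/1641303169]; tr = 16161379754/95628841, det = 17850625/95628841
char-poly roots: 169 and 105625/95628841
σ_max=√169=13, σ_min=√(105625/95628841)=(325/9779) → κ = 391.1600
perturbation bound = 391.1600·1/229 = 1.7081

1.7081


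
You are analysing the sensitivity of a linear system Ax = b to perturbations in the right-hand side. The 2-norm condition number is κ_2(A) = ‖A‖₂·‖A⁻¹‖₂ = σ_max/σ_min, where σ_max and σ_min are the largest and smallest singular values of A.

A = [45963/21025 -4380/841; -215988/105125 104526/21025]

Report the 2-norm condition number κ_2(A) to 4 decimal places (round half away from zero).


M = AᵀA = [118270809/13140625 -56767068/2628125; -56767068/2628125 27248436/525625]. tr(M)=799481709/13140625, det(M)=9253764/328515625
char-poly roots: 1521/25 and 6084/13140625
κ_2(A) = √(λ_max/λ_min) = √((1521/25) / (6084/13140625)) = 362.5000

362.5000


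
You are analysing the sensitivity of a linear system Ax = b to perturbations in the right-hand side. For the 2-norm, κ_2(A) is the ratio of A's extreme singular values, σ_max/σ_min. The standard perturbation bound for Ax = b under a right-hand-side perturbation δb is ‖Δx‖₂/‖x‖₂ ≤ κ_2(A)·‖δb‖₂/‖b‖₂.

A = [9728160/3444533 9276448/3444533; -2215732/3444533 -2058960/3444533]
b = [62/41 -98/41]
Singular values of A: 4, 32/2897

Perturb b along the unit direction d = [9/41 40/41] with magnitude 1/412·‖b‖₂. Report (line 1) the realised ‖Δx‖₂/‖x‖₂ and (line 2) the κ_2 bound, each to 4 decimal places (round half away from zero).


largest singular value 4, smallest 32/2897
condition number: 4 ÷ (32/2897) = 362.1250
bound on ‖Δx‖/‖x‖: κ·ε = 362.1250·1/412 = 0.8789
solve Ax = b  →  x = [125.2328 -130.7694]
2-norm of b is 2.8284; of x, 181.0632
with δb = [0.0015 0.0067], A·Δx = δb → ‖Δx‖ = 0.6215
dividing the unrounded norms, ‖Δx‖/‖x‖ = 0.0034
so the bound overstates the realised error by a factor of ≈ 256.0620 (computed from the unrounded values)

0.0034
0.8789


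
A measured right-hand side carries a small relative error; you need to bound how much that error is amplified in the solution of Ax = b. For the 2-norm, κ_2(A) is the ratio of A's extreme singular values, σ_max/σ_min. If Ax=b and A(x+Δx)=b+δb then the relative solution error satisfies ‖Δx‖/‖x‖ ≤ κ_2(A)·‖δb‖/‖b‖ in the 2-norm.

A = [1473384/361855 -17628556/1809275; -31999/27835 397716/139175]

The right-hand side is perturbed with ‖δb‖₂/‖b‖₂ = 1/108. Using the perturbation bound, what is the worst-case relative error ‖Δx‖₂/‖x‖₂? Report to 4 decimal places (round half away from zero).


2.5773

M = AᵀA = [93756223825/5237561641 -224995306140/5237561641; -224995306140/5237561641 539996914336/5237561641]. tr(M)=3750018569/30991489, det(M)=5856400/30991489
solving λ² − 3750018569/30991489·λ + 5856400/30991489 = 0 gives λ = 121, 48400/30991489
σ_max=√121=11, σ_min=√(48400/30991489)=(220/5567) → κ = 278.3500
worst-case relative error ≤ 278.3500 × 1/108 = 2.5773


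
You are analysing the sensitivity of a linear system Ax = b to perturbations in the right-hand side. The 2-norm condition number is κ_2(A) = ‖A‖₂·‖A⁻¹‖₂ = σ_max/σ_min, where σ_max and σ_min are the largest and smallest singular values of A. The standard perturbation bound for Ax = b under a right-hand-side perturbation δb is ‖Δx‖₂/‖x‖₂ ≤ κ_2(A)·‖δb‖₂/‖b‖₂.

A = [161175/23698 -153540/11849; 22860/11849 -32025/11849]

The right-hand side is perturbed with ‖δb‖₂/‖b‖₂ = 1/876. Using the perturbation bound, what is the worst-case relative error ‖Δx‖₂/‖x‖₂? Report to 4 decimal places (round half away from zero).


0.0388

form AᵀA = [16697025/334084 -7796250/83521; -7796250/83521 14634225/83521] with trace 260325/1156 and determinant 50625/1156
λ_max, λ_min = (260325/1156 ± √67535015625/1336336)/2 = 225, 225/1156
κ_2(A) = √(λ_max/λ_min) = √(225 / (225/1156)) = 34.0000
worst-case relative error ≤ 34.0000 × 1/876 = 0.0388


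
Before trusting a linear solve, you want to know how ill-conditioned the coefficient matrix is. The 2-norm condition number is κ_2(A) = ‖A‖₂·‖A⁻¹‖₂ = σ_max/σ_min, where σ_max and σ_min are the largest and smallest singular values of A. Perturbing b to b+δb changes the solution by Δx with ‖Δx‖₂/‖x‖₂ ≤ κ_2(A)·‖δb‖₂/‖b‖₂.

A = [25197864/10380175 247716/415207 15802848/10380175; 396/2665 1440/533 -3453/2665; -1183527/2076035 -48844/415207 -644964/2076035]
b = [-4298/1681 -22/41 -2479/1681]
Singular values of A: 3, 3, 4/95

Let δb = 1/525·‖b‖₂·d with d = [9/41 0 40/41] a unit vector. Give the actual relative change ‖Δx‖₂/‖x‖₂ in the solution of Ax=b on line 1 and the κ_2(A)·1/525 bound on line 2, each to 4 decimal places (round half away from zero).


0.0029
0.1357

largest singular value 3, smallest 4/95
condition number: 3 ÷ (4/95) = 71.2500
κ_2(A)·‖δb‖/‖b‖ = 0.1357
solve Ax = b  →  x = [25.6974 -18.5769 -35.3744]
‖b‖₂ = 3.0000 and ‖x‖₂ = 47.5058
re-solving with b+δb shifts x by Δx of norm 0.1357
realised ‖Δx‖/‖x‖ = 0.0029
tightness: 0.0029 against a bound of 0.1357 (unrounded ratio ≈ 0.0211)


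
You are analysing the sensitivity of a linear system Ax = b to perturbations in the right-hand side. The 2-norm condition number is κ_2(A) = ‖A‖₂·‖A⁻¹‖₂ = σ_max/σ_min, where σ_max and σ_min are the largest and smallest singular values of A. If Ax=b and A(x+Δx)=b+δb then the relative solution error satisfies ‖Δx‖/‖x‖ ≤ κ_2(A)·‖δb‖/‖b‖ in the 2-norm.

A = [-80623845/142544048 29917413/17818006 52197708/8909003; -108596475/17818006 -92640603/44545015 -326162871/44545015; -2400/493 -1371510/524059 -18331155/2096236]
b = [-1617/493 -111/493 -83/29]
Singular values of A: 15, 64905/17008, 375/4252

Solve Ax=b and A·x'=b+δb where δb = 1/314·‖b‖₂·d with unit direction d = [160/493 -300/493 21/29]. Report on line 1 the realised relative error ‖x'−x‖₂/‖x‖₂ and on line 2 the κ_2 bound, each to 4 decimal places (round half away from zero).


largest singular value 15, smallest 375/4252
κ_2(A) = 15 / (375/4252) = 170.0800
bound on ‖Δx‖/‖x‖: κ·ε = 170.0800·1/314 = 0.5417
solve Ax = b  →  x = [0.7250 32.5682 -9.8232]
‖b‖₂ = 4.3589 and ‖x‖₂ = 34.0251
δb = ε·‖b‖·d = [0.0045 -0.0084 0.0101]; solving A·Δx = δb gives ‖Δx‖ = 0.1574
relative error = 0.0046
so the bound overstates the realised error by a factor of ≈ 117.0886 (computed from the unrounded values)

0.0046
0.5417


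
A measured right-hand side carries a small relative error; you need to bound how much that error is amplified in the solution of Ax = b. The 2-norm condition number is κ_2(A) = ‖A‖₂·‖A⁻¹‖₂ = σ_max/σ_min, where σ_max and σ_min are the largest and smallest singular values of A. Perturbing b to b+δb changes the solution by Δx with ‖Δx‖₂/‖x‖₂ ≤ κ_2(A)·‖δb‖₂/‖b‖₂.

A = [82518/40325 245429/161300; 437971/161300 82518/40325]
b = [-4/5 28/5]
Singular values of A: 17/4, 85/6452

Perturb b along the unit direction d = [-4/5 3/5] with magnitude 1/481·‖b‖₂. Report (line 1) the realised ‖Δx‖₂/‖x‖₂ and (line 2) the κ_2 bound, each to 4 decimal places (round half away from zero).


largest singular value 17/4, smallest 85/6452
κ = σ_max/σ_min = (17/4)/(85/6452) = 322.6000
worst-case relative error ≤ 322.6000 × 1/481 = 0.6707
solve Ax = b  →  x = [-181.4212 243.4635]
2-norm of b is 5.6569; of x, 303.6250
with δb = [-0.0094 0.0071], A·Δx = δb → ‖Δx‖ = 0.8927
realised ‖Δx‖/‖x‖ = 0.0029
tightness: 0.0029 against a bound of 0.6707 (unrounded ratio ≈ 0.0044)

0.0029
0.6707


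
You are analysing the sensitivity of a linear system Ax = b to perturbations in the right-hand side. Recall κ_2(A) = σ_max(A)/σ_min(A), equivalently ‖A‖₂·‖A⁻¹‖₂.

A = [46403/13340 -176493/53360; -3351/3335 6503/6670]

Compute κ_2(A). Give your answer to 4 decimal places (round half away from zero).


368.0000

form AᵀA = [93316225/7118224 -355485375/28472896; -355485375/28472896 1354251025/113891584] with trace 3385625/135424 and determinant 625/135424
λ_max, λ_min = (3385625/135424 ± √11462118080625/18339659776)/2 = 25, 25/135424
so κ_2 = √(25 / (25/135424)) = 368.0000


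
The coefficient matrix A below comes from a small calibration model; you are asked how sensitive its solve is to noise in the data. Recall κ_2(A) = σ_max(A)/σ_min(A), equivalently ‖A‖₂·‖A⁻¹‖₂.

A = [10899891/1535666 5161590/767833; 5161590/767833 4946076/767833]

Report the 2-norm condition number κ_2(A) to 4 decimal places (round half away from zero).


342.3750

M = AᵀA = [267985337841/2804126116 63804994785/701031529; 63804994785/701031529 60767751636/701031529]. tr(M)=607676985/3334276, det(M)=236196/833569
eigenvalues of AᵀA: λ = (tr ± √(tr²−4·det))/2 = 729/4, 1296/833569
κ = σ_max/σ_min = (27/2)/(36/913) = 342.3750


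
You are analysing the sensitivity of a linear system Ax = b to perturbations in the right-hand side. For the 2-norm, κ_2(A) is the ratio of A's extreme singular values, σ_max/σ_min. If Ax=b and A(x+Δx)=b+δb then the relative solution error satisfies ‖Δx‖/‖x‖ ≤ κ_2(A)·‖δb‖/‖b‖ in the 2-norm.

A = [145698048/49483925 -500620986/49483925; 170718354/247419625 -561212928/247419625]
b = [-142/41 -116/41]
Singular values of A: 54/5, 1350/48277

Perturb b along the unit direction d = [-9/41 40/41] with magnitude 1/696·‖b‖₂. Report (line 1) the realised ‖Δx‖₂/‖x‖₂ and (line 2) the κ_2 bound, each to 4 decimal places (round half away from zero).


from the listed singular values, σ₁ = 54/5, σ_n = 1350/48277
κ = σ_max/σ_min = (54/5)/(1350/48277) = 386.2160
worst-case relative error ≤ 386.2160 × 1/696 = 0.5549
solve Ax = b  →  x = [-68.7643 -19.6705]
‖b‖ = 4.4721, ‖x‖ = 71.5224
Δx = A⁻¹·δb where δb = 1/696·4.4721·d; ‖Δx‖ = 0.2298
dividing the unrounded norms, ‖Δx‖/‖x‖ = 0.0032
so the bound overstates the realised error by a factor of ≈ 172.7234 (computed from the unrounded values)

0.0032
0.5549
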